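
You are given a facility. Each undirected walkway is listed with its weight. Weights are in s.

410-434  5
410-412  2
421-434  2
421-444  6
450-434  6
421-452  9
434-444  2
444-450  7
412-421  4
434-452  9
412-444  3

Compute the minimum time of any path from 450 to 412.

Compare a few routes:
450 - 434 - 444 - 412: 6+2+3 = 11
450 - 444 - 412: 7+3 = 10
450 - 434 - 421 - 412: 6+2+4 = 12
450 - 434 - 410 - 412: 6+5+2 = 13
Cheapest is 450 - 444 - 412 at 10 s.

10 s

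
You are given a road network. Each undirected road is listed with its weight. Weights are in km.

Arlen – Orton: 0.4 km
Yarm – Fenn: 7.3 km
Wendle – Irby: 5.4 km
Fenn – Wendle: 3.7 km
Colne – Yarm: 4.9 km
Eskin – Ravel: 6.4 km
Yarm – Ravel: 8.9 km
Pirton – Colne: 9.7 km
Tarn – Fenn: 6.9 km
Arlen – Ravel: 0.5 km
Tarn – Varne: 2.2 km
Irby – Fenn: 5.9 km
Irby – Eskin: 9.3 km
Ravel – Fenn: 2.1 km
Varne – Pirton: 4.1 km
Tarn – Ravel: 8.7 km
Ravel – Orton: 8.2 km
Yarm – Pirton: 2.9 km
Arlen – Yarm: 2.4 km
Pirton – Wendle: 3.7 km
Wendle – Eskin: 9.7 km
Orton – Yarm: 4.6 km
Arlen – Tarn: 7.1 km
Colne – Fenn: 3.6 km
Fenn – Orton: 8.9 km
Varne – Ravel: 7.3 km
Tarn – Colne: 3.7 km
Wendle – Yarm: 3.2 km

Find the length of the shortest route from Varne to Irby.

13.2 km

Compare a few routes:
Varne–Ravel–Fenn–Irby: 7.3+2.1+5.9 = 15.3
Varne–Tarn–Colne–Fenn–Irby: 2.2+3.7+3.6+5.9 = 15.4
Varne–Tarn–Fenn–Irby: 2.2+6.9+5.9 = 15
Varne–Pirton–Wendle–Irby: 4.1+3.7+5.4 = 13.2
The minimum is 13.2 km via Varne–Pirton–Wendle–Irby.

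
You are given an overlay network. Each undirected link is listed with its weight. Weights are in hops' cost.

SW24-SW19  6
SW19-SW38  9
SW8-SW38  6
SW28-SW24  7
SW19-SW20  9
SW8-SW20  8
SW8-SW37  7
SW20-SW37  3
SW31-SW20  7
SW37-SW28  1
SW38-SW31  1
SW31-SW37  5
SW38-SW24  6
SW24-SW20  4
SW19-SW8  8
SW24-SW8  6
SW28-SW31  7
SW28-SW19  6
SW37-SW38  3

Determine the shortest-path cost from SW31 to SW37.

Settle nodes by increasing distance from SW31:
SW31: 0
SW38: 1  (via SW31)
SW37: 4  (via SW38)
Shortest route: SW31–SW38–SW37 = 4 hops' cost.

4 hops' cost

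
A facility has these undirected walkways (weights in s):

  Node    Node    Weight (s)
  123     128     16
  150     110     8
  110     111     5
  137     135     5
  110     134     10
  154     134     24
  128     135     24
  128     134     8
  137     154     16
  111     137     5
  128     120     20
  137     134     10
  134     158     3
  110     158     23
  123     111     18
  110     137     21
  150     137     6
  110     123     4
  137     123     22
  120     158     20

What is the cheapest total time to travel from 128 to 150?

Shortest distances from 128:
128: 0
134: 8  (via 128)
158: 11  (via 134)
123: 16  (via 128)
137: 18  (via 134)
110: 18  (via 134)
120: 20  (via 128)
111: 23  (via 137)
135: 23  (via 137)
150: 24  (via 137)
Shortest route: 128–134–137–150 = 24 s.

24 s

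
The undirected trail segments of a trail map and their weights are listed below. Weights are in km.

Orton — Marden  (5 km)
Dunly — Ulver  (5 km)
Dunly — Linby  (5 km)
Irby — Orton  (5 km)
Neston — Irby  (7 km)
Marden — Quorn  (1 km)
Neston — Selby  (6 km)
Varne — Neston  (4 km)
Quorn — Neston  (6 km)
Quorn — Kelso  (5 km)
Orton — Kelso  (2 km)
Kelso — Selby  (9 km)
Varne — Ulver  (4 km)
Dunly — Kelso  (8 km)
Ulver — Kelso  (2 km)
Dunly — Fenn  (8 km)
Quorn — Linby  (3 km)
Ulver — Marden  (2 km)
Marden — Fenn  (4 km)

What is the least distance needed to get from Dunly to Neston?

Running Dijkstra from Dunly:
Dunly: 0
Ulver: 5  (via Dunly)
Linby: 5  (via Dunly)
Kelso: 7  (via Ulver)
Marden: 7  (via Ulver)
Quorn: 8  (via Linby)
Fenn: 8  (via Dunly)
Varne: 9  (via Ulver)
Orton: 9  (via Kelso)
Neston: 13  (via Varne)
Shortest route: Dunly–Ulver–Varne–Neston = 13 km.

13 km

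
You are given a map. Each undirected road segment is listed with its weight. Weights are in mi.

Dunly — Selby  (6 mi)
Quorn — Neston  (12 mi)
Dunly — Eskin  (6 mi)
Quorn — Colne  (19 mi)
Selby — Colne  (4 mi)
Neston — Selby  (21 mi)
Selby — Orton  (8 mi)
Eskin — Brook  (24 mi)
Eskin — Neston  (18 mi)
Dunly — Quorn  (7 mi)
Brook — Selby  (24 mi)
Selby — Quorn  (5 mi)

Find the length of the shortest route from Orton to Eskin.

20 mi

Compare a few routes:
Orton–Selby–Quorn–Dunly–Eskin: 8+5+7+6 = 26
Orton–Selby–Dunly–Eskin: 8+6+6 = 20
The minimum is 20 mi via Orton–Selby–Dunly–Eskin.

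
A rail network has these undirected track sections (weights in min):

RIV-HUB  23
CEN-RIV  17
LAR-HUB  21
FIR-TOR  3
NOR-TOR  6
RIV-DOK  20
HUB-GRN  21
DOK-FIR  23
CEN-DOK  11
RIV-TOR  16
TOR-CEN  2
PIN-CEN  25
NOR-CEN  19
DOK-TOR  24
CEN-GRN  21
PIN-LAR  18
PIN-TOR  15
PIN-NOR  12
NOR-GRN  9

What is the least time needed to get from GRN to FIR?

18 min

Settle nodes by increasing distance from GRN:
GRN: 0
NOR: 9  (via GRN)
TOR: 15  (via NOR)
CEN: 17  (via TOR)
FIR: 18  (via TOR)
Shortest route: GRN–NOR–TOR–FIR = 18 min.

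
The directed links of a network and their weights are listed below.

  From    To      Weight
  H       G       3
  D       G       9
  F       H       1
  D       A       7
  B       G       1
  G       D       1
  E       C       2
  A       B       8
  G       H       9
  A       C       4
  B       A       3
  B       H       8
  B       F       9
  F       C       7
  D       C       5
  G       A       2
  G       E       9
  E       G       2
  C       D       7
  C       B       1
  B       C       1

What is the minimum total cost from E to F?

Candidate routes:
E–C–B–F: 2+1+9 = 12
E–G–A–C–B–F: 2+2+4+1+9 = 18
Cheapest is E–C–B–F at 12.

12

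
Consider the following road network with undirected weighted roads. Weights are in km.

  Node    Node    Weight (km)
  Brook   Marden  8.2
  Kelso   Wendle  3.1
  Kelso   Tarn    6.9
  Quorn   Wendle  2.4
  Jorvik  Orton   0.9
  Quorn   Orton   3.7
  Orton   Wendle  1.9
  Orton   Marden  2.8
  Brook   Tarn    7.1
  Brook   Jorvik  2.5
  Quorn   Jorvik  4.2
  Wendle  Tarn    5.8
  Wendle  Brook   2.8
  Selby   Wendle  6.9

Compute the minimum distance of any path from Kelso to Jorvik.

5.9 km

Settle nodes by increasing distance from Kelso:
Kelso: 0
Wendle: 3.1  (via Kelso)
Orton: 5  (via Wendle)
Quorn: 5.5  (via Wendle)
Brook: 5.9  (via Wendle)
Jorvik: 5.9  (via Orton)
Shortest route: Kelso–Wendle–Orton–Jorvik = 5.9 km.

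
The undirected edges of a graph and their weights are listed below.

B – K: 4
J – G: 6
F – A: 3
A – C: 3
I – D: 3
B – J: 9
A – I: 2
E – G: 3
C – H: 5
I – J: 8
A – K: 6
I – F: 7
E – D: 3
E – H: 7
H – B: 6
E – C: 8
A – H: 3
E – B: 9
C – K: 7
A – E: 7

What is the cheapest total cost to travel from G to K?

16

Compare a few routes:
G → E → A → K: 3+7+6 = 16
G → E → C → K: 3+8+7 = 18
G → J → B → K: 6+9+4 = 19
G → E → D → I → A → K: 3+3+3+2+6 = 17
Cheapest is G → E → A → K at 16.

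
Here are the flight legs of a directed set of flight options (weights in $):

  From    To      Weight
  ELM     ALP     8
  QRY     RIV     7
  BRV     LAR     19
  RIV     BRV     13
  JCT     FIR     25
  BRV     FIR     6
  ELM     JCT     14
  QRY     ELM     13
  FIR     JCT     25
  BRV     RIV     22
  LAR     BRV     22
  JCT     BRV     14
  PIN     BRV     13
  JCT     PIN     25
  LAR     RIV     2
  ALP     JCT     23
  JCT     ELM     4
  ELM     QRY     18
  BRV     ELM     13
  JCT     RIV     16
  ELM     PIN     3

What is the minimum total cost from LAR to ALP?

$36

Shortest distances from LAR:
LAR: 0
RIV: 2  (via LAR)
BRV: 15  (via RIV)
FIR: 21  (via BRV)
ELM: 28  (via BRV)
PIN: 31  (via ELM)
ALP: 36  (via ELM)
Shortest route: LAR → RIV → BRV → ELM → ALP = $36.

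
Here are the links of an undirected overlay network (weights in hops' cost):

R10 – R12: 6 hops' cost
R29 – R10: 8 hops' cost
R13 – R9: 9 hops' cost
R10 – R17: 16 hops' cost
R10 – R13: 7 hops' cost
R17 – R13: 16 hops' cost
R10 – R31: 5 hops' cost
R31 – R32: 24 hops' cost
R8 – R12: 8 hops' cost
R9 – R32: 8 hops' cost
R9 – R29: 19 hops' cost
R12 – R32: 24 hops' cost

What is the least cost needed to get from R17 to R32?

Shortest distances from R17:
R17: 0
R10: 16  (via R17)
R13: 16  (via R17)
R31: 21  (via R10)
R12: 22  (via R10)
R29: 24  (via R10)
R9: 25  (via R13)
R8: 30  (via R12)
R32: 33  (via R9)
Shortest route: R17 → R13 → R9 → R32 = 33 hops' cost.

33 hops' cost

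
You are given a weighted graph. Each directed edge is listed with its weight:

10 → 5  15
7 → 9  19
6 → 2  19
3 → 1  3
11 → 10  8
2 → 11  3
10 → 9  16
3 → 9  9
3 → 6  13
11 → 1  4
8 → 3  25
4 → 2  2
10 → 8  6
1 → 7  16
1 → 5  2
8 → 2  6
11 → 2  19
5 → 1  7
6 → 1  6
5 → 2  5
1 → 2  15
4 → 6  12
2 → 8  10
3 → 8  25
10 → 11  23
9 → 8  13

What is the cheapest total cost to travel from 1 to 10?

18

Candidate routes:
1 → 2 → 11 → 10: 15+3+8 = 26
1 → 5 → 2 → 11 → 10: 2+5+3+8 = 18
The minimum is 18 via 1 → 5 → 2 → 11 → 10.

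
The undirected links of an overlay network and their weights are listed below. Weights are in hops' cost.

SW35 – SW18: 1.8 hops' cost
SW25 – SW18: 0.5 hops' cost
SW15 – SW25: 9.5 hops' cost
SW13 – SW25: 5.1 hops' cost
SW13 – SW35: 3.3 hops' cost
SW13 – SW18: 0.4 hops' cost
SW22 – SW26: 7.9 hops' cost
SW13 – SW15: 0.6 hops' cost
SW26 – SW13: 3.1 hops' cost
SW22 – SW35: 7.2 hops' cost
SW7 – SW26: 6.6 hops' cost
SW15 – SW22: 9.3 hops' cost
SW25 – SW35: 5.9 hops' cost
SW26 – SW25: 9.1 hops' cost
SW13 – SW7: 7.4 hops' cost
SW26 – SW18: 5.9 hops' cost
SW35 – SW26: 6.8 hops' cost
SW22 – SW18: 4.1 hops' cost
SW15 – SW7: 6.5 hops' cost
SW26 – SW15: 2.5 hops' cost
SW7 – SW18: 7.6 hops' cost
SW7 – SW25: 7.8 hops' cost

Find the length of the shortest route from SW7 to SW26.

6.6 hops' cost

Candidate routes:
SW7 → SW26: 6.6 = 6.6
SW7 → SW15 → SW13 → SW26: 6.5+0.6+3.1 = 10.2
SW7 → SW15 → SW26: 6.5+2.5 = 9
Cheapest is SW7 → SW26 at 6.6 hops' cost.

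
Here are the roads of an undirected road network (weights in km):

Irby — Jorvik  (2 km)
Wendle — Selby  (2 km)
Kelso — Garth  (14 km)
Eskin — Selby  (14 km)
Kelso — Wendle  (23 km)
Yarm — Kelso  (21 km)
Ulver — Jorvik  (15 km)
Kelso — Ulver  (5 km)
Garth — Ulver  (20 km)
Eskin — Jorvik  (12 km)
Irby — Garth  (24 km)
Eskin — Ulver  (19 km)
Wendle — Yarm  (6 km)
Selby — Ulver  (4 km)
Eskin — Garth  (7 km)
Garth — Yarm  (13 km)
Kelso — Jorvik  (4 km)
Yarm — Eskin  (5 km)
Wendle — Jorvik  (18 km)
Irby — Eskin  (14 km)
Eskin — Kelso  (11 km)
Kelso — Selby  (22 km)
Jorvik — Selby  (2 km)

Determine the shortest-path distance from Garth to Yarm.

Running Dijkstra from Garth:
Garth: 0
Eskin: 7  (via Garth)
Yarm: 12  (via Eskin)
Shortest route: Garth → Eskin → Yarm = 12 km.

12 km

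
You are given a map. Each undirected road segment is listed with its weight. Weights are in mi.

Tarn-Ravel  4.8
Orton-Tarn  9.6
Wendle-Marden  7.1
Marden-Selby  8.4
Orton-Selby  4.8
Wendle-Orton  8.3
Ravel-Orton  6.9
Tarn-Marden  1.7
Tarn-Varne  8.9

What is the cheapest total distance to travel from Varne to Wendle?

17.7 mi

Enumerating some paths:
Varne → Tarn → Orton → Wendle: 8.9+9.6+8.3 = 26.8
Varne → Tarn → Marden → Wendle: 8.9+1.7+7.1 = 17.7
Varne → Tarn → Ravel → Orton → Wendle: 8.9+4.8+6.9+8.3 = 28.9
The minimum is 17.7 mi via Varne → Tarn → Marden → Wendle.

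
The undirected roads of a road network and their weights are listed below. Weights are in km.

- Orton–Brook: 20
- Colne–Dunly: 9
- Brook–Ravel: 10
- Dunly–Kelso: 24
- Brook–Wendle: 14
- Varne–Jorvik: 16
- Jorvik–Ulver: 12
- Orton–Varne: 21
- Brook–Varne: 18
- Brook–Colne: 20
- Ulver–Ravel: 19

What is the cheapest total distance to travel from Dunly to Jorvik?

63 km

Running Dijkstra from Dunly:
Dunly: 0
Colne: 9  (via Dunly)
Kelso: 24  (via Dunly)
Brook: 29  (via Colne)
Ravel: 39  (via Brook)
Wendle: 43  (via Brook)
Varne: 47  (via Brook)
Orton: 49  (via Brook)
Ulver: 58  (via Ravel)
Jorvik: 63  (via Varne)
Shortest route: Dunly → Colne → Brook → Varne → Jorvik = 63 km.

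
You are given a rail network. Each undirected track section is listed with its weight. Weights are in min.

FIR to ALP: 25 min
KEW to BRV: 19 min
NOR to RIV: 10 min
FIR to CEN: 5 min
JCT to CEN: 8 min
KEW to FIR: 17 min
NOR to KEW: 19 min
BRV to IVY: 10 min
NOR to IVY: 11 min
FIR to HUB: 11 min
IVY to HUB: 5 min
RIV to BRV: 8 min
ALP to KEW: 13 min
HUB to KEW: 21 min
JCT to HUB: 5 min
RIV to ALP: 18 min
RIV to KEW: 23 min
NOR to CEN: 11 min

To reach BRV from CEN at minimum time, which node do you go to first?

JCT

Candidate routes:
CEN–NOR–RIV–BRV: 11+10+8 = 29
CEN–FIR–HUB–IVY–BRV: 5+11+5+10 = 31
CEN–JCT–HUB–IVY–BRV: 8+5+5+10 = 28
Cheapest is CEN–JCT–HUB–IVY–BRV at 28 min.
So from CEN the first move is to JCT.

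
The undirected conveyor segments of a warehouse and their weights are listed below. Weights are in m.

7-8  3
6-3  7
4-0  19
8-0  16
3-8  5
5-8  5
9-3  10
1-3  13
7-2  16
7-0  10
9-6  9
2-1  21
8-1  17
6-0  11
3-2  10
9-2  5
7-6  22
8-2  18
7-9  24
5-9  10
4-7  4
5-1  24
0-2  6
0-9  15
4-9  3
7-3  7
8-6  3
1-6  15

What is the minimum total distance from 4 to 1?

Candidate routes:
4–7–8–3–1: 4+3+5+13 = 25
4–7–8–1: 4+3+17 = 24
4–7–8–6–1: 4+3+3+15 = 25
4–9–3–1: 3+10+13 = 26
The minimum is 24 m via 4–7–8–1.

24 m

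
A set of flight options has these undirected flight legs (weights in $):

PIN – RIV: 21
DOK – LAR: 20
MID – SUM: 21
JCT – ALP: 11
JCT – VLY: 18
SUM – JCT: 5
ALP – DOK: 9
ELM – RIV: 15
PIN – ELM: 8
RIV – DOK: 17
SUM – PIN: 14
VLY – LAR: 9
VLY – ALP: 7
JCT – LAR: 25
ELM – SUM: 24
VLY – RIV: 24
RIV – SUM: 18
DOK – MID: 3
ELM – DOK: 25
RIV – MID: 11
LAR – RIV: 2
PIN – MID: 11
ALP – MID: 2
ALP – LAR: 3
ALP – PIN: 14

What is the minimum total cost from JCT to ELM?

$27

Settle nodes by increasing distance from JCT:
JCT: 0
SUM: 5  (via JCT)
ALP: 11  (via JCT)
MID: 13  (via ALP)
LAR: 14  (via ALP)
RIV: 16  (via LAR)
DOK: 16  (via MID)
VLY: 18  (via JCT)
PIN: 19  (via SUM)
ELM: 27  (via PIN)
Shortest route: JCT–SUM–PIN–ELM = $27.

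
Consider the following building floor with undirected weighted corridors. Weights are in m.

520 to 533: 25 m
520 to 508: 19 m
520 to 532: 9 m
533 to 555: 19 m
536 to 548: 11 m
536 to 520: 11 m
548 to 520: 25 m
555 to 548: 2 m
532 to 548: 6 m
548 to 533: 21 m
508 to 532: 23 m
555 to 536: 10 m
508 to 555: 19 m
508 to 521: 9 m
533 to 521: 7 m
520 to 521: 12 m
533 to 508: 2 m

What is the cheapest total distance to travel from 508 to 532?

23 m

Candidate routes:
508 → 520 → 532: 19+9 = 28
508 → 555 → 548 → 532: 19+2+6 = 27
508 → 533 → 555 → 548 → 532: 2+19+2+6 = 29
508 → 532: 23 = 23
Cheapest is 508 → 532 at 23 m.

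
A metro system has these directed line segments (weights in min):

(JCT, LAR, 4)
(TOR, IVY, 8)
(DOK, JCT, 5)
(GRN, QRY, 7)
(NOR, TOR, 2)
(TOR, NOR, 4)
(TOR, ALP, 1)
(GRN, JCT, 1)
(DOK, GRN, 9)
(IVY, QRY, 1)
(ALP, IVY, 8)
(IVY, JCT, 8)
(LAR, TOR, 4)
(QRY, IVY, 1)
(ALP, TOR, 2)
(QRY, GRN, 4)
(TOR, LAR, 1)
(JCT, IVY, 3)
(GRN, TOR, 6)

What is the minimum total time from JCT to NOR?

Shortest distances from JCT:
JCT: 0
IVY: 3  (via JCT)
LAR: 4  (via JCT)
QRY: 4  (via IVY)
TOR: 8  (via LAR)
GRN: 8  (via QRY)
ALP: 9  (via TOR)
NOR: 12  (via TOR)
Shortest route: JCT → LAR → TOR → NOR = 12 min.

12 min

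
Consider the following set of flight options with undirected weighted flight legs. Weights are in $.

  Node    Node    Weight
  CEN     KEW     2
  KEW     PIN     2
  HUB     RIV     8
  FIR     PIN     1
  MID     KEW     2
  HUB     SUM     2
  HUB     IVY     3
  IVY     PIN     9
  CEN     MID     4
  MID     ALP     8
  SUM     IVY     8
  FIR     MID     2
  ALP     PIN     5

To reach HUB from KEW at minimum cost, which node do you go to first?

Enumerating some paths:
KEW → MID → FIR → PIN → IVY → HUB: 2+2+1+9+3 = 17
KEW → PIN → IVY → HUB: 2+9+3 = 14
The minimum is $14 via KEW → PIN → IVY → HUB.
So from KEW the first move is to PIN.

PIN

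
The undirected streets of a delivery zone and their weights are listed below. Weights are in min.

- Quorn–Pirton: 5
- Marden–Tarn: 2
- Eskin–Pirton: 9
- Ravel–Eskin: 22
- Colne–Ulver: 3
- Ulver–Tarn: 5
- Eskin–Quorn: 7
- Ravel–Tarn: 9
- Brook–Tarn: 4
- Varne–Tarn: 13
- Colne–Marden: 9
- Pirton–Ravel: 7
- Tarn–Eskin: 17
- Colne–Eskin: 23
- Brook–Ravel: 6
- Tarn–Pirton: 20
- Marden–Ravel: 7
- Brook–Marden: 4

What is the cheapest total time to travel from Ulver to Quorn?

26 min

Enumerating some paths:
Ulver–Tarn–Brook–Ravel–Pirton–Quorn: 5+4+6+7+5 = 27
Ulver–Tarn–Ravel–Pirton–Quorn: 5+9+7+5 = 26
The minimum is 26 min via Ulver–Tarn–Ravel–Pirton–Quorn.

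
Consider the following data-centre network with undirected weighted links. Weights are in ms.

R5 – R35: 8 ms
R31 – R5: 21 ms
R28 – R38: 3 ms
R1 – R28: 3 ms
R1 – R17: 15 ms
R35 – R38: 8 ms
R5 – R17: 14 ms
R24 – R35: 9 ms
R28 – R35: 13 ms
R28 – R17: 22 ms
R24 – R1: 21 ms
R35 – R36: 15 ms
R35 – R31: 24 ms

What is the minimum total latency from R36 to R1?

Settle nodes by increasing distance from R36:
R36: 0
R35: 15  (via R36)
R5: 23  (via R35)
R38: 23  (via R35)
R24: 24  (via R35)
R28: 26  (via R38)
R1: 29  (via R28)
Shortest route: R36 → R35 → R38 → R28 → R1 = 29 ms.

29 ms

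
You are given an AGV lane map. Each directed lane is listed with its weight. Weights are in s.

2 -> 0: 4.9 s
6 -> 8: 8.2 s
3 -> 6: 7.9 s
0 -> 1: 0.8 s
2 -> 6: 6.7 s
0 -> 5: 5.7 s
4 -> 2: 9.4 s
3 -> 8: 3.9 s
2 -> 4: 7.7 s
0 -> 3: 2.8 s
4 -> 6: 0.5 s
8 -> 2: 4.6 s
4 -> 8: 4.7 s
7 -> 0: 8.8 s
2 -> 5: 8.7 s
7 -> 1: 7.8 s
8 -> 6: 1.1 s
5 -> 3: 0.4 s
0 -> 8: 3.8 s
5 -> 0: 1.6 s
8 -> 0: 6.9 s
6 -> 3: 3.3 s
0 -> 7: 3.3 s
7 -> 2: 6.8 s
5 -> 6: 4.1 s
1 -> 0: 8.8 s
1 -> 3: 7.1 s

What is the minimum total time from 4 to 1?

Settle nodes by increasing distance from 4:
4: 0
6: 0.5  (via 4)
3: 3.8  (via 6)
8: 4.7  (via 4)
2: 9.3  (via 8)
0: 11.6  (via 8)
1: 12.4  (via 0)
Shortest route: 4 → 8 → 0 → 1 = 12.4 s.

12.4 s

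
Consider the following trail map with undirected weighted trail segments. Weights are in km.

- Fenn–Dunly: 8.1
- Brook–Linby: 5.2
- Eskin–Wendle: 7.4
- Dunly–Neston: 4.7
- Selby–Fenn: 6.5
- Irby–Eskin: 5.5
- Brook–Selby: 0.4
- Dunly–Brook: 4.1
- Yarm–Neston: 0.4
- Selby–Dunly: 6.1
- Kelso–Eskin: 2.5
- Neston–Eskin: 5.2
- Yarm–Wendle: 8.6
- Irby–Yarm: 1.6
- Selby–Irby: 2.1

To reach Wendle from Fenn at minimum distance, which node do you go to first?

Candidate routes:
Fenn–Selby–Irby–Yarm–Wendle: 6.5+2.1+1.6+8.6 = 18.8
Fenn–Selby–Irby–Eskin–Wendle: 6.5+2.1+5.5+7.4 = 21.5
The minimum is 18.8 km via Fenn–Selby–Irby–Yarm–Wendle.
So from Fenn the first move is to Selby.

Selby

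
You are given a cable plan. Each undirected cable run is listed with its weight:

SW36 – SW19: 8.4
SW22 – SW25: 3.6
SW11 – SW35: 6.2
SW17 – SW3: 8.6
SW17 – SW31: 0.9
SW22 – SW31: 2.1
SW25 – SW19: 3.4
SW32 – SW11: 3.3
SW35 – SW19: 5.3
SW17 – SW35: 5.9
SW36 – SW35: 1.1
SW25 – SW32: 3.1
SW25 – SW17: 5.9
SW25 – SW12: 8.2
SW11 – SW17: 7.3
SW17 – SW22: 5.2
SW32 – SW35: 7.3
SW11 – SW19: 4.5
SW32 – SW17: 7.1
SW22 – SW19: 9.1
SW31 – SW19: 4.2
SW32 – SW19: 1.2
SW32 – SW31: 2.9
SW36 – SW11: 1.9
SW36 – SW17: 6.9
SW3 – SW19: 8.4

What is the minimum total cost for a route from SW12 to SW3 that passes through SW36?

31.3

Shortest SW12→SW36: SW12–SW25–SW32–SW11–SW36 = 16.5
Shortest SW36→SW3: SW36–SW35–SW19–SW3 = 14.8
Total via SW36: 16.5 + 14.8 = 31.3.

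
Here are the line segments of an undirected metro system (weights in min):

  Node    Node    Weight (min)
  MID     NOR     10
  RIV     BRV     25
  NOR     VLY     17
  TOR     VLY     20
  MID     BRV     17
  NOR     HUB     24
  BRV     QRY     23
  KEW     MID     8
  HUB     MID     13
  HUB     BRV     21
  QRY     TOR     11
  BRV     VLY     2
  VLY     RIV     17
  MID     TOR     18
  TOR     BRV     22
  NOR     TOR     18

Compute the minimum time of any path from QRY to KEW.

37 min

Enumerating some paths:
QRY → BRV → MID → KEW: 23+17+8 = 48
QRY → TOR → MID → KEW: 11+18+8 = 37
QRY → TOR → VLY → BRV → MID → KEW: 11+20+2+17+8 = 58
QRY → TOR → NOR → MID → KEW: 11+18+10+8 = 47
Cheapest is QRY → TOR → MID → KEW at 37 min.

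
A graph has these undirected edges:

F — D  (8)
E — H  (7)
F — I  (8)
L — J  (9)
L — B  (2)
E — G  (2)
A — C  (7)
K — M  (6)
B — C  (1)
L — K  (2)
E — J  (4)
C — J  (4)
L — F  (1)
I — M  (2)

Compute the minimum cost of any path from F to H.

19

Compare a few routes:
F - L - B - C - J - E - H: 1+2+1+4+4+7 = 19
F - L - J - E - H: 1+9+4+7 = 21
Cheapest is F - L - B - C - J - E - H at 19.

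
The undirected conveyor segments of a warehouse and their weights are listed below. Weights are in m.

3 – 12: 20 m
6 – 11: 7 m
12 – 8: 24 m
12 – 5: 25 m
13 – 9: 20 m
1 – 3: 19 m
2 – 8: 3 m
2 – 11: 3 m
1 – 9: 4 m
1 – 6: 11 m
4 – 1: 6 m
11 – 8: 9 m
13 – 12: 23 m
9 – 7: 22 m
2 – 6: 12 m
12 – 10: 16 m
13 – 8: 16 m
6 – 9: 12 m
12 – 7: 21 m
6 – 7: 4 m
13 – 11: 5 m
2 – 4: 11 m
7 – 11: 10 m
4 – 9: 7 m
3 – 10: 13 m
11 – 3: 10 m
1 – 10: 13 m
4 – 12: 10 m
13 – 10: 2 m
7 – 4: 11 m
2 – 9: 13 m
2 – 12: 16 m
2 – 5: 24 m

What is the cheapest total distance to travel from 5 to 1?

Candidate routes:
5 → 12 → 4 → 9 → 1: 25+10+7+4 = 46
5 → 2 → 4 → 1: 24+11+6 = 41
5 → 2 → 11 → 6 → 1: 24+3+7+11 = 45
Cheapest is 5 → 2 → 4 → 1 at 41 m.

41 m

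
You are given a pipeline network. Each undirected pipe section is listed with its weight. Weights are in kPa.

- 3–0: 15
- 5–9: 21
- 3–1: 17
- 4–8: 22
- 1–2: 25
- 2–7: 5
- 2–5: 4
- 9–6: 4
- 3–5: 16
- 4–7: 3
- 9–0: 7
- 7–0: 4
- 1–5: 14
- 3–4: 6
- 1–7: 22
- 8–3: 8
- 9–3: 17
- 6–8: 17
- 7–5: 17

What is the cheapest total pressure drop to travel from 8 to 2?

Shortest distances from 8:
8: 0
3: 8  (via 8)
4: 14  (via 3)
6: 17  (via 8)
7: 17  (via 4)
0: 21  (via 7)
9: 21  (via 6)
2: 22  (via 7)
Shortest route: 8–3–4–7–2 = 22 kPa.

22 kPa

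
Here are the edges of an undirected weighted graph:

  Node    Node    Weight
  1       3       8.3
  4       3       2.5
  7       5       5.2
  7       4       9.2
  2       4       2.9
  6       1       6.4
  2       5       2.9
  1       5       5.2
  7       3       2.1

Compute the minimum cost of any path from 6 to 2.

14.5

Shortest distances from 6:
6: 0
1: 6.4  (via 6)
5: 11.6  (via 1)
2: 14.5  (via 5)
Shortest route: 6 → 1 → 5 → 2 = 14.5.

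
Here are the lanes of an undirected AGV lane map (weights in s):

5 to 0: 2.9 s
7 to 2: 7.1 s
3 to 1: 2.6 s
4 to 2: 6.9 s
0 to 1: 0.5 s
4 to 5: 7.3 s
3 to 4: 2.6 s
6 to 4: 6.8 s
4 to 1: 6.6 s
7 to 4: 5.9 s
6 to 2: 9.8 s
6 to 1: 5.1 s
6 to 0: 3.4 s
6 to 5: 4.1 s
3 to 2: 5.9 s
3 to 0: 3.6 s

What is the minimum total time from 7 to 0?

11.6 s

Shortest distances from 7:
7: 0
4: 5.9  (via 7)
2: 7.1  (via 7)
3: 8.5  (via 4)
1: 11.1  (via 3)
0: 11.6  (via 1)
Shortest route: 7 → 4 → 3 → 1 → 0 = 11.6 s.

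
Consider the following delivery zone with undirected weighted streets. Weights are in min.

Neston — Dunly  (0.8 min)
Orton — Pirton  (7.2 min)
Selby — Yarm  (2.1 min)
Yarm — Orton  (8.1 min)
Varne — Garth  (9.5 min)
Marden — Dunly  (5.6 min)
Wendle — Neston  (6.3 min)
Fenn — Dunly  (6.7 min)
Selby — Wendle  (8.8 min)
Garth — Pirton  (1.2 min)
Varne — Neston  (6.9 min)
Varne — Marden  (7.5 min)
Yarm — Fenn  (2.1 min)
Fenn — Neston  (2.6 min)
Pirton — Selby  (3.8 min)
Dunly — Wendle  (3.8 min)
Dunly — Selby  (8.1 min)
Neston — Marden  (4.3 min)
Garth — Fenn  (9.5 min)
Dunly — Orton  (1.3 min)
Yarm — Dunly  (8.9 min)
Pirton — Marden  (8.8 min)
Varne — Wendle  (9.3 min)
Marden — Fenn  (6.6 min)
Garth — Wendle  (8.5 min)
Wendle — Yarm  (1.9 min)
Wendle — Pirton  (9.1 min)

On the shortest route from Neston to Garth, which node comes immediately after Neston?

Dunly

Enumerating some paths:
Neston → Fenn → Yarm → Selby → Pirton → Garth: 2.6+2.1+2.1+3.8+1.2 = 11.8
Neston → Dunly → Orton → Pirton → Garth: 0.8+1.3+7.2+1.2 = 10.5
Neston → Fenn → Garth: 2.6+9.5 = 12.1
The minimum is 10.5 min via Neston → Dunly → Orton → Pirton → Garth.
So from Neston the first move is to Dunly.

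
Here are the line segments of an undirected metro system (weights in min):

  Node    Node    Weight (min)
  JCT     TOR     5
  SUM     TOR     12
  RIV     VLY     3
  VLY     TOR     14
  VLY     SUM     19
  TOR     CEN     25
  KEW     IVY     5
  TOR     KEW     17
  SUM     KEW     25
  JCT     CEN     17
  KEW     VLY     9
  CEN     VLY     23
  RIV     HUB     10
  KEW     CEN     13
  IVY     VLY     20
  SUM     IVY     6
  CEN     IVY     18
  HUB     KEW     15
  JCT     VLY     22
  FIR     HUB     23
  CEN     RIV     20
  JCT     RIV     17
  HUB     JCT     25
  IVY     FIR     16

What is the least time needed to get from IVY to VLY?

14 min

Shortest distances from IVY:
IVY: 0
KEW: 5  (via IVY)
SUM: 6  (via IVY)
VLY: 14  (via KEW)
Shortest route: IVY–KEW–VLY = 14 min.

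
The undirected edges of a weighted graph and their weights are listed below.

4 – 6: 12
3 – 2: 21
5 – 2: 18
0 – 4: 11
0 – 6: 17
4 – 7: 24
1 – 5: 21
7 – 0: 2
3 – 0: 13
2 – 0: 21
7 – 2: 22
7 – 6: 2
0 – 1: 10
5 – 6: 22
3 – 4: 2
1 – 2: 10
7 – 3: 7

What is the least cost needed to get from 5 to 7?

Shortest distances from 5:
5: 0
2: 18  (via 5)
1: 21  (via 5)
6: 22  (via 5)
7: 24  (via 6)
Shortest route: 5–6–7 = 24.

24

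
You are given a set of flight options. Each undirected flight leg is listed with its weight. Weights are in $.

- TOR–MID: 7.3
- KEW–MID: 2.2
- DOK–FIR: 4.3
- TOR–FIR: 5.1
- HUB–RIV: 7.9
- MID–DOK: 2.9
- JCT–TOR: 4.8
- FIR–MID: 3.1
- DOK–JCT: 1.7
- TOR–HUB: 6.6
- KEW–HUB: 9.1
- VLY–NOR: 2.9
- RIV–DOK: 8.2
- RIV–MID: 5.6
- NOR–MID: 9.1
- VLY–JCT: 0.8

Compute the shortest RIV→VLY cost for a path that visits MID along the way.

$11

Best RIV to MID: RIV–MID costing 5.6
Shortest MID→VLY: MID–DOK–JCT–VLY = 5.4
Total via MID: 5.6 + 5.4 = $11.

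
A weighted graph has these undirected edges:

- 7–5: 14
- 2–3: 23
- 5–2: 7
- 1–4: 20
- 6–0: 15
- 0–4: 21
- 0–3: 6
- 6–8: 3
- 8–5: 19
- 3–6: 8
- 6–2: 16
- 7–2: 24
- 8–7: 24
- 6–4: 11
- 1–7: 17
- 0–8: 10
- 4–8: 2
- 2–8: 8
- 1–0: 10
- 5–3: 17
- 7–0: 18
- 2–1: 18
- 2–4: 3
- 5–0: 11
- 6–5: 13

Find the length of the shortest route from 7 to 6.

Running Dijkstra from 7:
7: 0
5: 14  (via 7)
1: 17  (via 7)
0: 18  (via 7)
2: 21  (via 5)
3: 24  (via 0)
4: 24  (via 2)
8: 24  (via 7)
6: 27  (via 5)
Shortest route: 7–5–6 = 27.

27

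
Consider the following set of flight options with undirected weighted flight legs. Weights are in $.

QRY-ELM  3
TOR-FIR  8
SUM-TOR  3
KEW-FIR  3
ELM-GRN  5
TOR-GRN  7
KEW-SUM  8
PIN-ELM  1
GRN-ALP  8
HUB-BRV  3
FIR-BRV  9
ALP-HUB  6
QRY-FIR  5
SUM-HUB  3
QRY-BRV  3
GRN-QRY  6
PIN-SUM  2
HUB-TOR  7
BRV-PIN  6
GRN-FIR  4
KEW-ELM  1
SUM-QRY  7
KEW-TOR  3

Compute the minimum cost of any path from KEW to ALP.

Enumerating some paths:
KEW–ELM–GRN–ALP: 1+5+8 = 14
KEW–ELM–PIN–SUM–HUB–ALP: 1+1+2+3+6 = 13
The minimum is $13 via KEW–ELM–PIN–SUM–HUB–ALP.

$13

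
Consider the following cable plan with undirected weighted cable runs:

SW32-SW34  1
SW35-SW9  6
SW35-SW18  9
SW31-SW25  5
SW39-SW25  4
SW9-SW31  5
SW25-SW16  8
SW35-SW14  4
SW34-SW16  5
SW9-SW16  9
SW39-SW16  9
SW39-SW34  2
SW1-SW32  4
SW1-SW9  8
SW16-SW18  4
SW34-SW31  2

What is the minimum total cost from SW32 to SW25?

Enumerating some paths:
SW32 - SW34 - SW16 - SW25: 1+5+8 = 14
SW32 - SW34 - SW31 - SW25: 1+2+5 = 8
SW32 - SW34 - SW39 - SW25: 1+2+4 = 7
The minimum is 7 via SW32 - SW34 - SW39 - SW25.

7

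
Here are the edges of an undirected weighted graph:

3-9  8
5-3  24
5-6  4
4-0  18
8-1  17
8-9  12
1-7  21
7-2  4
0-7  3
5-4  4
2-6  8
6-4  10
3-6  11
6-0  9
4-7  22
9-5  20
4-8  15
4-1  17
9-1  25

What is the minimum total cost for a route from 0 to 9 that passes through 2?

34

Shortest 0→2: 0 → 7 → 2 = 7
Best 2 to 9: 2 → 6 → 3 → 9 costing 27
Total via 2: 7 + 27 = 34.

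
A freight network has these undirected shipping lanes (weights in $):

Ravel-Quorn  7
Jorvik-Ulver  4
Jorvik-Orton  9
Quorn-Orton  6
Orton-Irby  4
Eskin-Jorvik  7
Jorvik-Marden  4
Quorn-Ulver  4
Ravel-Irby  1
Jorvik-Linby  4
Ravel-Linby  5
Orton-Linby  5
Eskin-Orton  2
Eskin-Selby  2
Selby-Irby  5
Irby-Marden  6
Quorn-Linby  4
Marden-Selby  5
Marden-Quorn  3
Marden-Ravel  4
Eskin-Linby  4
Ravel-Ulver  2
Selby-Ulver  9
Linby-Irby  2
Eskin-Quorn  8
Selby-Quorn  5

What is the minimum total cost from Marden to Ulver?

Running Dijkstra from Marden:
Marden: 0
Quorn: 3  (via Marden)
Jorvik: 4  (via Marden)
Ravel: 4  (via Marden)
Selby: 5  (via Marden)
Irby: 5  (via Ravel)
Ulver: 6  (via Ravel)
Shortest route: Marden → Ravel → Ulver = $6.

$6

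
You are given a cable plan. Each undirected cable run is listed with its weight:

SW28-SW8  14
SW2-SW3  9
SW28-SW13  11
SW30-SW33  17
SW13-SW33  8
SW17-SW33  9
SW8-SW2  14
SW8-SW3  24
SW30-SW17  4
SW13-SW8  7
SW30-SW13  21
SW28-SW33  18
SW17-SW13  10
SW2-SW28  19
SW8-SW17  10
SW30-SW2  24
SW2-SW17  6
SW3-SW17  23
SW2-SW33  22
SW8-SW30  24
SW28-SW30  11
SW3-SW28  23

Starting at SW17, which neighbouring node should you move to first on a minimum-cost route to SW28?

SW30

Candidate routes:
SW17 - SW13 - SW28: 10+11 = 21
SW17 - SW30 - SW28: 4+11 = 15
The minimum is 15 via SW17 - SW30 - SW28.
So from SW17 the first move is to SW30.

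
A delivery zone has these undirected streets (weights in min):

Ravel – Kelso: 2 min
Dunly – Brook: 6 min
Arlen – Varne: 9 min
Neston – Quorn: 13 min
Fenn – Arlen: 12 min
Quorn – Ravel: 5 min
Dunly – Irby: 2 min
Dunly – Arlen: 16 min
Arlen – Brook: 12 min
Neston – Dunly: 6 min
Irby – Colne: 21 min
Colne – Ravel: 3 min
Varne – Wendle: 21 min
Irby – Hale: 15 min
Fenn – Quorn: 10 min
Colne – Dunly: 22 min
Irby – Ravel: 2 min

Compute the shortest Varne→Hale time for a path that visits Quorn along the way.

Shortest Varne→Quorn: Varne–Arlen–Fenn–Quorn = 31
Best Quorn to Hale: Quorn–Ravel–Irby–Hale costing 22
Total via Quorn: 31 + 22 = 53 min.

53 min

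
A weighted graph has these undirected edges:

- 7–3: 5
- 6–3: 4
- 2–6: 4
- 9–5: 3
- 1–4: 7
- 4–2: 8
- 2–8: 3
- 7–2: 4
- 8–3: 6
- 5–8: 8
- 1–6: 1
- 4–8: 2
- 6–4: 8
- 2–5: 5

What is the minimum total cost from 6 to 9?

Running Dijkstra from 6:
6: 0
1: 1  (via 6)
2: 4  (via 6)
3: 4  (via 6)
8: 7  (via 2)
4: 8  (via 6)
7: 8  (via 2)
5: 9  (via 2)
9: 12  (via 5)
Shortest route: 6–2–5–9 = 12.

12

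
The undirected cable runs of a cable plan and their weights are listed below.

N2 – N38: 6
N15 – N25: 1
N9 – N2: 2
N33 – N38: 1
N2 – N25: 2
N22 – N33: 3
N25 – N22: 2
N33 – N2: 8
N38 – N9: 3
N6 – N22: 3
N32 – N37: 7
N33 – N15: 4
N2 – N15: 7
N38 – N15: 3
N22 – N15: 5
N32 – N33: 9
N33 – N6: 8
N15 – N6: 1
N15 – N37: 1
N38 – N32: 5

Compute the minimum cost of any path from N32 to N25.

Candidate routes:
N32 - N38 - N33 - N15 - N25: 5+1+4+1 = 11
N32 - N38 - N33 - N22 - N25: 5+1+3+2 = 11
N32 - N38 - N9 - N2 - N25: 5+3+2+2 = 12
N32 - N38 - N15 - N25: 5+3+1 = 9
Cheapest is N32 - N38 - N15 - N25 at 9.

9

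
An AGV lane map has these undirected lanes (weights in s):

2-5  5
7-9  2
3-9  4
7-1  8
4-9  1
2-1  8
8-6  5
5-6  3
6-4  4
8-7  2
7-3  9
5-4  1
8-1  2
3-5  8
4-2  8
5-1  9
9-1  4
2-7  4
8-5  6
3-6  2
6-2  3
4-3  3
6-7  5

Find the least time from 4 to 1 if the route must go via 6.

Shortest 4→6: 4–6 = 4
Best 6 to 1: 6–8–1 costing 7
Total via 6: 4 + 7 = 11 s.

11 s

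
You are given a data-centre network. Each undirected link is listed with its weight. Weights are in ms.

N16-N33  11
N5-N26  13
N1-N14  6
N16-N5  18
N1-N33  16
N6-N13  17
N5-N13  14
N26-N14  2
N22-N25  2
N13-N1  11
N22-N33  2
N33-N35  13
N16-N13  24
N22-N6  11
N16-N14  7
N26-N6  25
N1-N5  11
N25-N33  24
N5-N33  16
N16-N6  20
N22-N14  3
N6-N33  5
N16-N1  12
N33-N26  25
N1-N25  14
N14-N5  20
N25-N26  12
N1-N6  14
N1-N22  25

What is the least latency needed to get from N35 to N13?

35 ms

Enumerating some paths:
N35–N33–N22–N25–N1–N13: 13+2+2+14+11 = 42
N35–N33–N1–N13: 13+16+11 = 40
N35–N33–N6–N13: 13+5+17 = 35
Cheapest is N35–N33–N6–N13 at 35 ms.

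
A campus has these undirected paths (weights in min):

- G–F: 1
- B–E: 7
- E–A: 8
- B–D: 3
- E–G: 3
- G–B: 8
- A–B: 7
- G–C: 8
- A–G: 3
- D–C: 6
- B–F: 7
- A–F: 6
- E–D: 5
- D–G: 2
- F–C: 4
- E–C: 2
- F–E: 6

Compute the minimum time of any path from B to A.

7 min

Enumerating some paths:
B → D → G → A: 3+2+3 = 8
B → F → G → A: 7+1+3 = 11
B → A: 7 = 7
The minimum is 7 min via B → A.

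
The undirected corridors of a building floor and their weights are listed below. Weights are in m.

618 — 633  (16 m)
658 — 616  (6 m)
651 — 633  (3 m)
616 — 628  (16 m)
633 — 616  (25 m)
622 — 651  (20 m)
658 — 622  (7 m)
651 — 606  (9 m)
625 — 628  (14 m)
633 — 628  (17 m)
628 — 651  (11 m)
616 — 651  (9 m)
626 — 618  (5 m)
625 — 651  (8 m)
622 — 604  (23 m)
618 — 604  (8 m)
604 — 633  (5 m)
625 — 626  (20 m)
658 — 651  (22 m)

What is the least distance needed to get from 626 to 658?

36 m

Candidate routes:
626 → 618 → 633 → 651 → 616 → 658: 5+16+3+9+6 = 39
626 → 618 → 604 → 633 → 651 → 616 → 658: 5+8+5+3+9+6 = 36
Cheapest is 626 → 618 → 604 → 633 → 651 → 616 → 658 at 36 m.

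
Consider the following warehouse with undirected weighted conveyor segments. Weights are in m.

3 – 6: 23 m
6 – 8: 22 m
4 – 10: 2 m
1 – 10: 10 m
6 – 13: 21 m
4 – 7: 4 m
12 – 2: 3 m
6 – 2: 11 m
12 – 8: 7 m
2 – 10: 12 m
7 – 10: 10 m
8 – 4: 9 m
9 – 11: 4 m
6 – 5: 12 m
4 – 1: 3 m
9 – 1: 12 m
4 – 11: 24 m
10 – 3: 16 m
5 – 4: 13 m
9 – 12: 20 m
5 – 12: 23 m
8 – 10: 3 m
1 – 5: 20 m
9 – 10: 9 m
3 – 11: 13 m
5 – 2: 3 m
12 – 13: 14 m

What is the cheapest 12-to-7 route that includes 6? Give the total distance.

Best 12 to 6: 12–2–6 costing 14
Shortest 6→7: 6–5–4–7 = 29
Total via 6: 14 + 29 = 43 m.

43 m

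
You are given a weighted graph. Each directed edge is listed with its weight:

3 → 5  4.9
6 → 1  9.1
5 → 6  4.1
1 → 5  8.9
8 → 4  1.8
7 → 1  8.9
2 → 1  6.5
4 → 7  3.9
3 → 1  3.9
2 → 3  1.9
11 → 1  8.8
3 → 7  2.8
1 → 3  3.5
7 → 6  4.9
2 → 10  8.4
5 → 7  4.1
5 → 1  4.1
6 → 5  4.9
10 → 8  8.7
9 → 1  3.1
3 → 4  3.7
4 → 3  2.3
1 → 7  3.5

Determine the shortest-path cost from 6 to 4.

16.2

Candidate routes:
6–1–3–4: 9.1+3.5+3.7 = 16.3
6–5–1–3–4: 4.9+4.1+3.5+3.7 = 16.2
The minimum is 16.2 via 6–5–1–3–4.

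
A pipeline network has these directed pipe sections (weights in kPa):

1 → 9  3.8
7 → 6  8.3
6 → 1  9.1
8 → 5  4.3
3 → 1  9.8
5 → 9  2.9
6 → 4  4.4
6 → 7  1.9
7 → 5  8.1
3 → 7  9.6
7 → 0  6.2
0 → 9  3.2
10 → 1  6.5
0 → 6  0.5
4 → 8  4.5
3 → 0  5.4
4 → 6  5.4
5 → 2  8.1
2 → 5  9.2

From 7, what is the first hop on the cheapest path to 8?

0

Enumerating some paths:
7 - 0 - 6 - 4 - 8: 6.2+0.5+4.4+4.5 = 15.6
7 - 6 - 4 - 8: 8.3+4.4+4.5 = 17.2
The minimum is 15.6 kPa via 7 - 0 - 6 - 4 - 8.
So from 7 the first move is to 0.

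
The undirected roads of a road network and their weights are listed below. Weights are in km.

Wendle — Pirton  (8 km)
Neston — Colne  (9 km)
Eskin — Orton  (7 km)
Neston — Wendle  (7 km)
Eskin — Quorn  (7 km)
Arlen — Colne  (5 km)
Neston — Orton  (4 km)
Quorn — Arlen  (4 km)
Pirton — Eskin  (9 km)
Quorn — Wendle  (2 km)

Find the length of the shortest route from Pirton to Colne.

19 km

Compare a few routes:
Pirton - Eskin - Quorn - Arlen - Colne: 9+7+4+5 = 25
Pirton - Eskin - Orton - Neston - Colne: 9+7+4+9 = 29
Pirton - Wendle - Neston - Colne: 8+7+9 = 24
Pirton - Wendle - Quorn - Arlen - Colne: 8+2+4+5 = 19
The minimum is 19 km via Pirton - Wendle - Quorn - Arlen - Colne.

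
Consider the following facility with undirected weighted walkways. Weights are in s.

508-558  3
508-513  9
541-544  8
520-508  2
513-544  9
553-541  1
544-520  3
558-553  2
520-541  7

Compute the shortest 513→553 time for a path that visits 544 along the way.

18 s

Best 513 to 544: 513 → 544 costing 9
Best 544 to 553: 544 → 541 → 553 costing 9
Total via 544: 9 + 9 = 18 s.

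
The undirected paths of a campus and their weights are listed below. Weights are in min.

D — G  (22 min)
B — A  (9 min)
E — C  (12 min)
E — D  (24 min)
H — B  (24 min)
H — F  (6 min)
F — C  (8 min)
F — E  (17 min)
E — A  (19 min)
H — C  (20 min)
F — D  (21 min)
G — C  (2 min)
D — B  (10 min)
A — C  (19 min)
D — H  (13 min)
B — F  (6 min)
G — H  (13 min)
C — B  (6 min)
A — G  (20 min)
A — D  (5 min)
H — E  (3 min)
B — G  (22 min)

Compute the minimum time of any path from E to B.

Running Dijkstra from E:
E: 0
H: 3  (via E)
F: 9  (via H)
C: 12  (via E)
G: 14  (via C)
B: 15  (via F)
Shortest route: E → H → F → B = 15 min.

15 min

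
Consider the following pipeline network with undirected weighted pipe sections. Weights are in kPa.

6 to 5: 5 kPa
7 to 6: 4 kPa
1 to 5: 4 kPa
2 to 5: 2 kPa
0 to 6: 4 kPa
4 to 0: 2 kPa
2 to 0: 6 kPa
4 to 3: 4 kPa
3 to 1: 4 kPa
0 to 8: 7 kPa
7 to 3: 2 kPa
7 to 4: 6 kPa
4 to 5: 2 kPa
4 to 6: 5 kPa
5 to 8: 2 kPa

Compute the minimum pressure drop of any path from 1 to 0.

8 kPa

Compare a few routes:
1–3–4–0: 4+4+2 = 10
1–5–4–0: 4+2+2 = 8
1–5–2–0: 4+2+6 = 12
The minimum is 8 kPa via 1–5–4–0.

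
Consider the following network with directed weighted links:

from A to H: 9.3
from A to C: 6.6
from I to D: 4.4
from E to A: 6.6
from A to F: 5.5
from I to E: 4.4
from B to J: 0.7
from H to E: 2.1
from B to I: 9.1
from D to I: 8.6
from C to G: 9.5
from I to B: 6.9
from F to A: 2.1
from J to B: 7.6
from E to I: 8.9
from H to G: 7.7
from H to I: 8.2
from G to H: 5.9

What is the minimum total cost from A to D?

Settle nodes by increasing distance from A:
A: 0
F: 5.5  (via A)
C: 6.6  (via A)
H: 9.3  (via A)
E: 11.4  (via H)
G: 16.1  (via C)
I: 17.5  (via H)
D: 21.9  (via I)
Shortest route: A–H–I–D = 21.9.

21.9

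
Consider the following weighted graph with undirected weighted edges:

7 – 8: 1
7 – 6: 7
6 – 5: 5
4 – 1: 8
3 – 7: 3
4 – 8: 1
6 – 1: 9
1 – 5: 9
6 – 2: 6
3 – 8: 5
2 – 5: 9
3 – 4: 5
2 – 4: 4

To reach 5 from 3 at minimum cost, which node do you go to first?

Compare a few routes:
3–7–8–4–2–5: 3+1+1+4+9 = 18
3–7–6–5: 3+7+5 = 15
3–8–7–6–5: 5+1+7+5 = 18
Cheapest is 3–7–6–5 at 15.
So from 3 the first move is to 7.

7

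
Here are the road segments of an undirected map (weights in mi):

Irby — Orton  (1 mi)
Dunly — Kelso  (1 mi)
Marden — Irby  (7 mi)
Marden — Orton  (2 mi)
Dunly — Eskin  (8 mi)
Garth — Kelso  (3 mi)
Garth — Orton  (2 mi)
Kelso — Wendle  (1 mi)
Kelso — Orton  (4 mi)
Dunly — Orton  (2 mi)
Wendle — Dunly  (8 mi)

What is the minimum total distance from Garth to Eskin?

Shortest distances from Garth:
Garth: 0
Orton: 2  (via Garth)
Kelso: 3  (via Garth)
Irby: 3  (via Orton)
Dunly: 4  (via Orton)
Wendle: 4  (via Kelso)
Marden: 4  (via Orton)
Eskin: 12  (via Dunly)
Shortest route: Garth–Orton–Dunly–Eskin = 12 mi.

12 mi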